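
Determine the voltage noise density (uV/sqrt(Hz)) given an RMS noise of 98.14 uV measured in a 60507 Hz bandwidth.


Noise spectral density = Vrms / sqrt(BW).
NSD = 98.14 / sqrt(60507)
NSD = 98.14 / 245.9817
NSD = 0.399 uV/sqrt(Hz)

0.399 uV/sqrt(Hz)


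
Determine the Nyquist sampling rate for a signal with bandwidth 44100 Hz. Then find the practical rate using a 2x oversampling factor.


By Nyquist theorem, fs_min = 2 * fmax.
fs_min = 2 * 44100 = 88200 Hz
Practical rate = 2 * fs_min = 2 * 88200 = 176400 Hz

fs_min = 88200 Hz, fs_practical = 176400 Hz


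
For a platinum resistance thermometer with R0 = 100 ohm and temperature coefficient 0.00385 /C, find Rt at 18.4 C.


The RTD equation: Rt = R0 * (1 + alpha * T).
Rt = 100 * (1 + 0.00385 * 18.4)
Rt = 100 * (1 + 0.07084)
Rt = 100 * 1.07084
Rt = 107.084 ohm

107.084 ohm


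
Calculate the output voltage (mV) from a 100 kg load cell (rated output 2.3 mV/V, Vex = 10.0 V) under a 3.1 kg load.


Vout = rated_output * Vex * (load / capacity).
Vout = 2.3 * 10.0 * (3.1 / 100)
Vout = 2.3 * 10.0 * 0.031
Vout = 0.713 mV

0.713 mV


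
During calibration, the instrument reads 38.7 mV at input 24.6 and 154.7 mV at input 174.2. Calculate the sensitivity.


Sensitivity = (y2 - y1) / (x2 - x1).
S = (154.7 - 38.7) / (174.2 - 24.6)
S = 116.0 / 149.6
S = 0.7754 mV/unit

0.7754 mV/unit


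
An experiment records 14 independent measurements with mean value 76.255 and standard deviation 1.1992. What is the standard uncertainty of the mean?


The standard uncertainty for Type A evaluation is u = s / sqrt(n).
u = 1.1992 / sqrt(14)
u = 1.1992 / 3.7417
u = 0.3205

0.3205


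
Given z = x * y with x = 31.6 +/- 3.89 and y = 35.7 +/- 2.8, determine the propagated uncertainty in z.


For a product z = x*y, the relative uncertainty is:
uz/z = sqrt((ux/x)^2 + (uy/y)^2)
Relative uncertainties: ux/x = 3.89/31.6 = 0.123101
uy/y = 2.8/35.7 = 0.078431
z = 31.6 * 35.7 = 1128.1
uz = 1128.1 * sqrt(0.123101^2 + 0.078431^2) = 164.665

164.665


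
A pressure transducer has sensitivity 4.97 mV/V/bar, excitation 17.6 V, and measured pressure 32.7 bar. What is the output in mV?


Output = sensitivity * Vex * P.
Vout = 4.97 * 17.6 * 32.7
Vout = 87.472 * 32.7
Vout = 2860.33 mV

2860.33 mV


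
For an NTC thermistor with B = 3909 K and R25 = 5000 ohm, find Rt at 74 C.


NTC thermistor equation: Rt = R25 * exp(B * (1/T - 1/T25)).
T in Kelvin: 347.15 K, T25 = 298.15 K
1/T - 1/T25 = 1/347.15 - 1/298.15 = -0.00047342
B * (1/T - 1/T25) = 3909 * -0.00047342 = -1.8506
Rt = 5000 * exp(-1.8506) = 785.7 ohm

785.7 ohm


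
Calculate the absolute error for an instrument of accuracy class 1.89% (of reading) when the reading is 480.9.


Absolute error = (accuracy% / 100) * reading.
Error = (1.89 / 100) * 480.9
Error = 0.0189 * 480.9
Error = 9.089

9.089


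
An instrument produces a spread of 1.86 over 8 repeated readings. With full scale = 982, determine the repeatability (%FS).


Repeatability = (spread / full scale) * 100%.
R = (1.86 / 982) * 100
R = 0.189 %FS

0.189 %FS


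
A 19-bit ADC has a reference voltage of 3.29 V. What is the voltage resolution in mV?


The resolution (LSB) of an ADC is Vref / 2^n.
LSB = 3.29 / 2^19
LSB = 3.29 / 524288
LSB = 6.28e-06 V = 0.00627518 mV

0.00627518 mV


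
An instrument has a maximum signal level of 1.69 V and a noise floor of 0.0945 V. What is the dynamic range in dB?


Dynamic range = 20 * log10(Vmax / Vnoise).
DR = 20 * log10(1.69 / 0.0945)
DR = 20 * log10(17.88)
DR = 25.05 dB

25.05 dB


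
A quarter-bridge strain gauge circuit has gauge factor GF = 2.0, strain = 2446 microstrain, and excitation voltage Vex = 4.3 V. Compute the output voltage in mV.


Quarter bridge output: Vout = (GF * epsilon * Vex) / 4.
Vout = (2.0 * 2446e-6 * 4.3) / 4
Vout = 0.0210356 / 4 V
Vout = 0.0052589 V = 5.2589 mV

5.2589 mV


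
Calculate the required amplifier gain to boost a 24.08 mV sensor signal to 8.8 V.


Gain = Vout / Vin (converting to same units).
G = 8.8 V / 24.08 mV
G = 8800.0 mV / 24.08 mV
G = 365.45

365.45


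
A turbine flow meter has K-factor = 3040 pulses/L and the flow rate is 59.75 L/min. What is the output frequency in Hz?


Frequency = K * Q / 60 (converting L/min to L/s).
f = 3040 * 59.75 / 60
f = 181640.0 / 60
f = 3027.33 Hz

3027.33 Hz


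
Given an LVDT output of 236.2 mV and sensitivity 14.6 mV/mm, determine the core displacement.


Displacement = Vout / sensitivity.
d = 236.2 / 14.6
d = 16.178 mm

16.178 mm


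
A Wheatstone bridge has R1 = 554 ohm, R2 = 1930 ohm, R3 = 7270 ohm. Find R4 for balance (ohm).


At balance: R1*R4 = R2*R3, so R4 = R2*R3/R1.
R4 = 1930 * 7270 / 554
R4 = 14031100 / 554
R4 = 25326.9 ohm

25326.9 ohm


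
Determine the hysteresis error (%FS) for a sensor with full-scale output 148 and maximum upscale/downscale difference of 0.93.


Hysteresis = (max difference / full scale) * 100%.
H = (0.93 / 148) * 100
H = 0.628 %FS

0.628 %FS


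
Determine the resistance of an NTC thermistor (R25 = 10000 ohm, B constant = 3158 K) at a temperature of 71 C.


NTC thermistor equation: Rt = R25 * exp(B * (1/T - 1/T25)).
T in Kelvin: 344.15 K, T25 = 298.15 K
1/T - 1/T25 = 1/344.15 - 1/298.15 = -0.00044831
B * (1/T - 1/T25) = 3158 * -0.00044831 = -1.4158
Rt = 10000 * exp(-1.4158) = 2427.4 ohm

2427.4 ohm


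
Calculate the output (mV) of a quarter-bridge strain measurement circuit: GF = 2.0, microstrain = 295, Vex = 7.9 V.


Quarter bridge output: Vout = (GF * epsilon * Vex) / 4.
Vout = (2.0 * 295e-6 * 7.9) / 4
Vout = 0.004661 / 4 V
Vout = 0.00116525 V = 1.1652 mV

1.1652 mV


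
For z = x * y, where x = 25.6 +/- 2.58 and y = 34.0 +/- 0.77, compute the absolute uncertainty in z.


For a product z = x*y, the relative uncertainty is:
uz/z = sqrt((ux/x)^2 + (uy/y)^2)
Relative uncertainties: ux/x = 2.58/25.6 = 0.100781
uy/y = 0.77/34.0 = 0.022647
z = 25.6 * 34.0 = 870.4
uz = 870.4 * sqrt(0.100781^2 + 0.022647^2) = 89.908

89.908


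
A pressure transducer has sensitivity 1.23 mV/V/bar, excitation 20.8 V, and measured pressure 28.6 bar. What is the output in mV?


Output = sensitivity * Vex * P.
Vout = 1.23 * 20.8 * 28.6
Vout = 25.584 * 28.6
Vout = 731.7 mV

731.7 mV


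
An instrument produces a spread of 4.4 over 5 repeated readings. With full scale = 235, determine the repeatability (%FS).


Repeatability = (spread / full scale) * 100%.
R = (4.4 / 235) * 100
R = 1.872 %FS

1.872 %FS


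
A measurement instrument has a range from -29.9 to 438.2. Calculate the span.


Span = upper range - lower range.
Span = 438.2 - (-29.9)
Span = 468.1

468.1


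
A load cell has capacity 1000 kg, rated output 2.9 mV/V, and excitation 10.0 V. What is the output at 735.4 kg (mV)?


Vout = rated_output * Vex * (load / capacity).
Vout = 2.9 * 10.0 * (735.4 / 1000)
Vout = 2.9 * 10.0 * 0.7354
Vout = 21.327 mV

21.327 mV


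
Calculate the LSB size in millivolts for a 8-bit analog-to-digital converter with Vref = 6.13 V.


The resolution (LSB) of an ADC is Vref / 2^n.
LSB = 6.13 / 2^8
LSB = 6.13 / 256
LSB = 0.02394531 V = 23.9453125 mV

23.9453125 mV


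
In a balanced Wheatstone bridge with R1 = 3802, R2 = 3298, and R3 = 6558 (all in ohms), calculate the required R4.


At balance: R1*R4 = R2*R3, so R4 = R2*R3/R1.
R4 = 3298 * 6558 / 3802
R4 = 21628284 / 3802
R4 = 5688.66 ohm

5688.66 ohm


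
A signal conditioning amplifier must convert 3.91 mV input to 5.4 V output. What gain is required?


Gain = Vout / Vin (converting to same units).
G = 5.4 V / 3.91 mV
G = 5400.0 mV / 3.91 mV
G = 1381.07

1381.07


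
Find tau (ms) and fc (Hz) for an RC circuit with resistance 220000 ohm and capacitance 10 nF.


Time constant: tau = R * C.
tau = 220000 * 1.00e-08 = 0.0022 s
tau = 2.2 ms
Cutoff frequency: fc = 1 / (2*pi*R*C).
fc = 1 / (2*pi*0.0022) = 72.34 Hz

tau = 2.2 ms, fc = 72.34 Hz


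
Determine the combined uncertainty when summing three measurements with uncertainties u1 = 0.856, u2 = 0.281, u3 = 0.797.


For a sum of independent quantities, uc = sqrt(u1^2 + u2^2 + u3^2).
uc = sqrt(0.856^2 + 0.281^2 + 0.797^2)
uc = sqrt(0.732736 + 0.078961 + 0.635209)
uc = 1.2029

1.2029


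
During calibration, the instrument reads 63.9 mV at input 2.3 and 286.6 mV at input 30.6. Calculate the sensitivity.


Sensitivity = (y2 - y1) / (x2 - x1).
S = (286.6 - 63.9) / (30.6 - 2.3)
S = 222.7 / 28.3
S = 7.8693 mV/unit

7.8693 mV/unit


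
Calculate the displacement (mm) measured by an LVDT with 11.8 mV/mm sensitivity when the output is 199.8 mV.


Displacement = Vout / sensitivity.
d = 199.8 / 11.8
d = 16.932 mm

16.932 mm


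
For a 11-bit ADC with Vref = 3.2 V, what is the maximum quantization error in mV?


The maximum quantization error is +/- LSB/2.
LSB = Vref / 2^n = 3.2 / 2048 = 0.0015625 V
Max error = LSB / 2 = 0.0015625 / 2 = 0.00078125 V
Max error = 0.7812 mV

0.7812 mV


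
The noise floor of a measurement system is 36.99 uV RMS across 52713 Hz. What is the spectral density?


Noise spectral density = Vrms / sqrt(BW).
NSD = 36.99 / sqrt(52713)
NSD = 36.99 / 229.5931
NSD = 0.1611 uV/sqrt(Hz)

0.1611 uV/sqrt(Hz)


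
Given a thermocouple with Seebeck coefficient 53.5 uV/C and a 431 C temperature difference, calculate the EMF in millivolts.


The thermocouple output V = sensitivity * dT.
V = 53.5 uV/C * 431 C
V = 23058.5 uV
V = 23.058 mV

23.058 mV


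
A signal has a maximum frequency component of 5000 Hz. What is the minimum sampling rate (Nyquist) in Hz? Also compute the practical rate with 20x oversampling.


By Nyquist theorem, fs_min = 2 * fmax.
fs_min = 2 * 5000 = 10000 Hz
Practical rate = 20 * fs_min = 20 * 10000 = 200000 Hz

fs_min = 10000 Hz, fs_practical = 200000 Hz


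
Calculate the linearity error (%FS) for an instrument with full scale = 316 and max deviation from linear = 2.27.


Linearity error = (max deviation / full scale) * 100%.
Linearity = (2.27 / 316) * 100
Linearity = 0.718 %FS

0.718 %FS


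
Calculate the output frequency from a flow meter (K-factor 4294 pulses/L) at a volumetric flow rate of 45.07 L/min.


Frequency = K * Q / 60 (converting L/min to L/s).
f = 4294 * 45.07 / 60
f = 193530.58 / 60
f = 3225.51 Hz

3225.51 Hz


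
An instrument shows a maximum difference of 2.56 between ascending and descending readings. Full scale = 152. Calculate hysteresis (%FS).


Hysteresis = (max difference / full scale) * 100%.
H = (2.56 / 152) * 100
H = 1.684 %FS

1.684 %FS


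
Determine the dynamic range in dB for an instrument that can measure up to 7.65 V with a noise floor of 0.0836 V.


Dynamic range = 20 * log10(Vmax / Vnoise).
DR = 20 * log10(7.65 / 0.0836)
DR = 20 * log10(91.51)
DR = 39.23 dB

39.23 dB


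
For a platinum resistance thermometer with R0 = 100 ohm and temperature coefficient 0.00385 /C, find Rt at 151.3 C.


The RTD equation: Rt = R0 * (1 + alpha * T).
Rt = 100 * (1 + 0.00385 * 151.3)
Rt = 100 * (1 + 0.582505)
Rt = 100 * 1.582505
Rt = 158.251 ohm

158.251 ohm


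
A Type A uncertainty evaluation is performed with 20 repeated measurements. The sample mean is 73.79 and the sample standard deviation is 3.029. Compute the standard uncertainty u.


The standard uncertainty for Type A evaluation is u = s / sqrt(n).
u = 3.029 / sqrt(20)
u = 3.029 / 4.4721
u = 0.6773

0.6773


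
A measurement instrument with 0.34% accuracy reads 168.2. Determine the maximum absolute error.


Absolute error = (accuracy% / 100) * reading.
Error = (0.34 / 100) * 168.2
Error = 0.0034 * 168.2
Error = 0.5719

0.5719


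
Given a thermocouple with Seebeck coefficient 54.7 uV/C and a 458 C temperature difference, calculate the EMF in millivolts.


The thermocouple output V = sensitivity * dT.
V = 54.7 uV/C * 458 C
V = 25052.6 uV
V = 25.053 mV

25.053 mV


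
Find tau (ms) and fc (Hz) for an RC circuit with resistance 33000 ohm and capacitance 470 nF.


Time constant: tau = R * C.
tau = 33000 * 4.70e-07 = 0.01551 s
tau = 15.51 ms
Cutoff frequency: fc = 1 / (2*pi*R*C).
fc = 1 / (2*pi*0.01551) = 10.26 Hz

tau = 15.51 ms, fc = 10.26 Hz


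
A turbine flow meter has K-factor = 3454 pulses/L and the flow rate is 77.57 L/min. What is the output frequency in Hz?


Frequency = K * Q / 60 (converting L/min to L/s).
f = 3454 * 77.57 / 60
f = 267926.78 / 60
f = 4465.45 Hz

4465.45 Hz


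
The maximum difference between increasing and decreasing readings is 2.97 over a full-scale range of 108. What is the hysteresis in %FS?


Hysteresis = (max difference / full scale) * 100%.
H = (2.97 / 108) * 100
H = 2.75 %FS

2.75 %FS


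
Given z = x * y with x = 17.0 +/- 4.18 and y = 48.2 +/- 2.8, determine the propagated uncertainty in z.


For a product z = x*y, the relative uncertainty is:
uz/z = sqrt((ux/x)^2 + (uy/y)^2)
Relative uncertainties: ux/x = 4.18/17.0 = 0.245882
uy/y = 2.8/48.2 = 0.058091
z = 17.0 * 48.2 = 819.4
uz = 819.4 * sqrt(0.245882^2 + 0.058091^2) = 207.023

207.023


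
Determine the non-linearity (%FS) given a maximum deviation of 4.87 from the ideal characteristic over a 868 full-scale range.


Linearity error = (max deviation / full scale) * 100%.
Linearity = (4.87 / 868) * 100
Linearity = 0.561 %FS

0.561 %FS


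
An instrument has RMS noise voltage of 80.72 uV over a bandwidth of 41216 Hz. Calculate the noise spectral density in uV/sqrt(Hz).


Noise spectral density = Vrms / sqrt(BW).
NSD = 80.72 / sqrt(41216)
NSD = 80.72 / 203.0172
NSD = 0.3976 uV/sqrt(Hz)

0.3976 uV/sqrt(Hz)


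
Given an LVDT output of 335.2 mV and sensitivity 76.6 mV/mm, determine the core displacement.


Displacement = Vout / sensitivity.
d = 335.2 / 76.6
d = 4.376 mm

4.376 mm


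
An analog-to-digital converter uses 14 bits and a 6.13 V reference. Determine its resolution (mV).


The resolution (LSB) of an ADC is Vref / 2^n.
LSB = 6.13 / 2^14
LSB = 6.13 / 16384
LSB = 0.00037415 V = 0.37414551 mV

0.37414551 mV


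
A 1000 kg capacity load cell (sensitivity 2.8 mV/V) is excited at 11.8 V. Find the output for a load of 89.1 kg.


Vout = rated_output * Vex * (load / capacity).
Vout = 2.8 * 11.8 * (89.1 / 1000)
Vout = 2.8 * 11.8 * 0.0891
Vout = 2.944 mV

2.944 mV


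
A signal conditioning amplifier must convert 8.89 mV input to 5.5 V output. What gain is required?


Gain = Vout / Vin (converting to same units).
G = 5.5 V / 8.89 mV
G = 5500.0 mV / 8.89 mV
G = 618.67

618.67


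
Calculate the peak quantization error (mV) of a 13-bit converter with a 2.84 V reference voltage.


The maximum quantization error is +/- LSB/2.
LSB = Vref / 2^n = 2.84 / 8192 = 0.00034668 V
Max error = LSB / 2 = 0.00034668 / 2 = 0.00017334 V
Max error = 0.1733 mV

0.1733 mV


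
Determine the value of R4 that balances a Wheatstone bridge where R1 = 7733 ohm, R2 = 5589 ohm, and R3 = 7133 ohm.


At balance: R1*R4 = R2*R3, so R4 = R2*R3/R1.
R4 = 5589 * 7133 / 7733
R4 = 39866337 / 7733
R4 = 5155.35 ohm

5155.35 ohm


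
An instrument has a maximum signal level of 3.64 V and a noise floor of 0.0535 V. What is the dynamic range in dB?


Dynamic range = 20 * log10(Vmax / Vnoise).
DR = 20 * log10(3.64 / 0.0535)
DR = 20 * log10(68.04)
DR = 36.65 dB

36.65 dB


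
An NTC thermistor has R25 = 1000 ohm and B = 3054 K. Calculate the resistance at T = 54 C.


NTC thermistor equation: Rt = R25 * exp(B * (1/T - 1/T25)).
T in Kelvin: 327.15 K, T25 = 298.15 K
1/T - 1/T25 = 1/327.15 - 1/298.15 = -0.00029731
B * (1/T - 1/T25) = 3054 * -0.00029731 = -0.908
Rt = 1000 * exp(-0.908) = 403.3 ohm

403.3 ohm


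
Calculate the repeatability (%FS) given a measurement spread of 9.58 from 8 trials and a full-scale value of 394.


Repeatability = (spread / full scale) * 100%.
R = (9.58 / 394) * 100
R = 2.431 %FS

2.431 %FS


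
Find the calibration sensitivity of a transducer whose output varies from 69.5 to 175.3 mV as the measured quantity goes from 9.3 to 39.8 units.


Sensitivity = (y2 - y1) / (x2 - x1).
S = (175.3 - 69.5) / (39.8 - 9.3)
S = 105.8 / 30.5
S = 3.4689 mV/unit

3.4689 mV/unit


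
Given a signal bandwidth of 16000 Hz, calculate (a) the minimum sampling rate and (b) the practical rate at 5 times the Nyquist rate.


By Nyquist theorem, fs_min = 2 * fmax.
fs_min = 2 * 16000 = 32000 Hz
Practical rate = 5 * fs_min = 5 * 32000 = 160000 Hz

fs_min = 32000 Hz, fs_practical = 160000 Hz


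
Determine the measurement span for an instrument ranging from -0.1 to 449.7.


Span = upper range - lower range.
Span = 449.7 - (-0.1)
Span = 449.8

449.8


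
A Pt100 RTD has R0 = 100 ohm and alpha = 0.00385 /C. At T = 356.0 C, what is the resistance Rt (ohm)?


The RTD equation: Rt = R0 * (1 + alpha * T).
Rt = 100 * (1 + 0.00385 * 356.0)
Rt = 100 * (1 + 1.3706)
Rt = 100 * 2.3706
Rt = 237.06 ohm

237.06 ohm


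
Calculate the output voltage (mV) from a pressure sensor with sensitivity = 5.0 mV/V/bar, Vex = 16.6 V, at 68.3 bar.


Output = sensitivity * Vex * P.
Vout = 5.0 * 16.6 * 68.3
Vout = 83.0 * 68.3
Vout = 5668.9 mV

5668.9 mV


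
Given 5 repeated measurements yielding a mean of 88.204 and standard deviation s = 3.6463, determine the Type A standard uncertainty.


The standard uncertainty for Type A evaluation is u = s / sqrt(n).
u = 3.6463 / sqrt(5)
u = 3.6463 / 2.2361
u = 1.6307

1.6307


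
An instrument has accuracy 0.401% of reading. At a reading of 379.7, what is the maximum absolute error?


Absolute error = (accuracy% / 100) * reading.
Error = (0.401 / 100) * 379.7
Error = 0.00401 * 379.7
Error = 1.5226

1.5226


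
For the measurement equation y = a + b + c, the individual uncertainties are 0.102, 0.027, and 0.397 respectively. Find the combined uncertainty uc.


For a sum of independent quantities, uc = sqrt(u1^2 + u2^2 + u3^2).
uc = sqrt(0.102^2 + 0.027^2 + 0.397^2)
uc = sqrt(0.010404 + 0.000729 + 0.157609)
uc = 0.4108

0.4108


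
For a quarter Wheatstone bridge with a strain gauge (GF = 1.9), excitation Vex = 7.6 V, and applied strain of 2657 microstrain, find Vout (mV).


Quarter bridge output: Vout = (GF * epsilon * Vex) / 4.
Vout = (1.9 * 2657e-6 * 7.6) / 4
Vout = 0.03836708 / 4 V
Vout = 0.00959177 V = 9.5918 mV

9.5918 mV


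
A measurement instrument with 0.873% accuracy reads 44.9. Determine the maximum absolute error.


Absolute error = (accuracy% / 100) * reading.
Error = (0.873 / 100) * 44.9
Error = 0.00873 * 44.9
Error = 0.392

0.392


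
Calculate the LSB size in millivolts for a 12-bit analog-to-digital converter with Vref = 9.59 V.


The resolution (LSB) of an ADC is Vref / 2^n.
LSB = 9.59 / 2^12
LSB = 9.59 / 4096
LSB = 0.00234131 V = 2.34130859 mV

2.34130859 mV


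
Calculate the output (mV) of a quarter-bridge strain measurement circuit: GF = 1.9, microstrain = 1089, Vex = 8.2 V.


Quarter bridge output: Vout = (GF * epsilon * Vex) / 4.
Vout = (1.9 * 1089e-6 * 8.2) / 4
Vout = 0.01696662 / 4 V
Vout = 0.00424165 V = 4.2417 mV

4.2417 mV


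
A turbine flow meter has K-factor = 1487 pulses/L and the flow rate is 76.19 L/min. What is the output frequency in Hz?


Frequency = K * Q / 60 (converting L/min to L/s).
f = 1487 * 76.19 / 60
f = 113294.53 / 60
f = 1888.24 Hz

1888.24 Hz


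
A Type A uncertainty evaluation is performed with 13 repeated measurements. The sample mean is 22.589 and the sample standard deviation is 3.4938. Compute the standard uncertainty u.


The standard uncertainty for Type A evaluation is u = s / sqrt(n).
u = 3.4938 / sqrt(13)
u = 3.4938 / 3.6056
u = 0.969

0.969


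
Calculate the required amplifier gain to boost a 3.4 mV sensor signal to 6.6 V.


Gain = Vout / Vin (converting to same units).
G = 6.6 V / 3.4 mV
G = 6600.0 mV / 3.4 mV
G = 1941.18

1941.18


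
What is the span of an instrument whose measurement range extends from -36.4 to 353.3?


Span = upper range - lower range.
Span = 353.3 - (-36.4)
Span = 389.7

389.7


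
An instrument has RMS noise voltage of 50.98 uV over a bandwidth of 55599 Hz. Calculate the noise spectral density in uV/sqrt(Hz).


Noise spectral density = Vrms / sqrt(BW).
NSD = 50.98 / sqrt(55599)
NSD = 50.98 / 235.7944
NSD = 0.2162 uV/sqrt(Hz)

0.2162 uV/sqrt(Hz)


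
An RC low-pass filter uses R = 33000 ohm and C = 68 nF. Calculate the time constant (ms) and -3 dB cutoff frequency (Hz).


Time constant: tau = R * C.
tau = 33000 * 6.80e-08 = 0.002244 s
tau = 2.244 ms
Cutoff frequency: fc = 1 / (2*pi*R*C).
fc = 1 / (2*pi*0.002244) = 70.92 Hz

tau = 2.244 ms, fc = 70.92 Hz


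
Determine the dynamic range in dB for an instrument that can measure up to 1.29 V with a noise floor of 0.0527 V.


Dynamic range = 20 * log10(Vmax / Vnoise).
DR = 20 * log10(1.29 / 0.0527)
DR = 20 * log10(24.48)
DR = 27.78 dB

27.78 dB


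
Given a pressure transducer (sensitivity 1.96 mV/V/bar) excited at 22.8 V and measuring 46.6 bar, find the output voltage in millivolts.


Output = sensitivity * Vex * P.
Vout = 1.96 * 22.8 * 46.6
Vout = 44.688 * 46.6
Vout = 2082.46 mV

2082.46 mV


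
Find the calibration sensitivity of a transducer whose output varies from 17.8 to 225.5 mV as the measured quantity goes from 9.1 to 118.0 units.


Sensitivity = (y2 - y1) / (x2 - x1).
S = (225.5 - 17.8) / (118.0 - 9.1)
S = 207.7 / 108.9
S = 1.9073 mV/unit

1.9073 mV/unit


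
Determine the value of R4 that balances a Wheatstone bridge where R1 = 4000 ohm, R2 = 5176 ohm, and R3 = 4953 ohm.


At balance: R1*R4 = R2*R3, so R4 = R2*R3/R1.
R4 = 5176 * 4953 / 4000
R4 = 25636728 / 4000
R4 = 6409.18 ohm

6409.18 ohm


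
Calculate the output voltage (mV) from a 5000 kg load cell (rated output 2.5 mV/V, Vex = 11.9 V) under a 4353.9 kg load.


Vout = rated_output * Vex * (load / capacity).
Vout = 2.5 * 11.9 * (4353.9 / 5000)
Vout = 2.5 * 11.9 * 0.87078
Vout = 25.906 mV

25.906 mV


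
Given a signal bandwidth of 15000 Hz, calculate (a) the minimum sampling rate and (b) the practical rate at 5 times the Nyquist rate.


By Nyquist theorem, fs_min = 2 * fmax.
fs_min = 2 * 15000 = 30000 Hz
Practical rate = 5 * fs_min = 5 * 30000 = 150000 Hz

fs_min = 30000 Hz, fs_practical = 150000 Hz


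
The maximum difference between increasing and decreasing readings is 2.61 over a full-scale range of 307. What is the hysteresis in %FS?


Hysteresis = (max difference / full scale) * 100%.
H = (2.61 / 307) * 100
H = 0.85 %FS

0.85 %FS


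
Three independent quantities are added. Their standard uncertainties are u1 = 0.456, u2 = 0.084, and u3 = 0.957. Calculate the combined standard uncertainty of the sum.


For a sum of independent quantities, uc = sqrt(u1^2 + u2^2 + u3^2).
uc = sqrt(0.456^2 + 0.084^2 + 0.957^2)
uc = sqrt(0.207936 + 0.007056 + 0.915849)
uc = 1.0634

1.0634


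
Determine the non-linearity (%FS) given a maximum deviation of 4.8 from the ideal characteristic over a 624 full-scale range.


Linearity error = (max deviation / full scale) * 100%.
Linearity = (4.8 / 624) * 100
Linearity = 0.769 %FS

0.769 %FS


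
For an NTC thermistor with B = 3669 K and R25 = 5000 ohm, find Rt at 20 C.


NTC thermistor equation: Rt = R25 * exp(B * (1/T - 1/T25)).
T in Kelvin: 293.15 K, T25 = 298.15 K
1/T - 1/T25 = 1/293.15 - 1/298.15 = 5.721e-05
B * (1/T - 1/T25) = 3669 * 5.721e-05 = 0.2099
Rt = 5000 * exp(0.2099) = 6167.7 ohm

6167.7 ohm


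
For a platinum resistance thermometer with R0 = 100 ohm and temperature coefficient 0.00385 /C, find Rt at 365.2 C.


The RTD equation: Rt = R0 * (1 + alpha * T).
Rt = 100 * (1 + 0.00385 * 365.2)
Rt = 100 * (1 + 1.40602)
Rt = 100 * 2.40602
Rt = 240.602 ohm

240.602 ohm


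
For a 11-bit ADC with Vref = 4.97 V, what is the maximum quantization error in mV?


The maximum quantization error is +/- LSB/2.
LSB = Vref / 2^n = 4.97 / 2048 = 0.00242676 V
Max error = LSB / 2 = 0.00242676 / 2 = 0.00121338 V
Max error = 1.2134 mV

1.2134 mV


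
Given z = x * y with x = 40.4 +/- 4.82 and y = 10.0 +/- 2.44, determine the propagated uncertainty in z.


For a product z = x*y, the relative uncertainty is:
uz/z = sqrt((ux/x)^2 + (uy/y)^2)
Relative uncertainties: ux/x = 4.82/40.4 = 0.119307
uy/y = 2.44/10.0 = 0.244
z = 40.4 * 10.0 = 404.0
uz = 404.0 * sqrt(0.119307^2 + 0.244^2) = 109.729

109.729


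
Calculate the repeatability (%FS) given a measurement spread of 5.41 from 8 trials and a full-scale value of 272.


Repeatability = (spread / full scale) * 100%.
R = (5.41 / 272) * 100
R = 1.989 %FS

1.989 %FS


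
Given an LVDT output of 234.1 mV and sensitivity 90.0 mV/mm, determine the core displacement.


Displacement = Vout / sensitivity.
d = 234.1 / 90.0
d = 2.601 mm

2.601 mm


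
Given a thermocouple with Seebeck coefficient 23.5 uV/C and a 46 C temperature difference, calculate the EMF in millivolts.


The thermocouple output V = sensitivity * dT.
V = 23.5 uV/C * 46 C
V = 1081.0 uV
V = 1.081 mV

1.081 mV


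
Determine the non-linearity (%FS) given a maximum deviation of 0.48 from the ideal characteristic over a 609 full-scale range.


Linearity error = (max deviation / full scale) * 100%.
Linearity = (0.48 / 609) * 100
Linearity = 0.079 %FS

0.079 %FS


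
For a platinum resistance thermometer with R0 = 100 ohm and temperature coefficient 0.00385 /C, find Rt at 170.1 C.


The RTD equation: Rt = R0 * (1 + alpha * T).
Rt = 100 * (1 + 0.00385 * 170.1)
Rt = 100 * (1 + 0.654885)
Rt = 100 * 1.654885
Rt = 165.489 ohm

165.489 ohm


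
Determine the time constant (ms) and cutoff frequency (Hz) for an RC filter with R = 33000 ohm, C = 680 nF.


Time constant: tau = R * C.
tau = 33000 * 6.80e-07 = 0.02244 s
tau = 22.44 ms
Cutoff frequency: fc = 1 / (2*pi*R*C).
fc = 1 / (2*pi*0.02244) = 7.09 Hz

tau = 22.44 ms, fc = 7.09 Hz


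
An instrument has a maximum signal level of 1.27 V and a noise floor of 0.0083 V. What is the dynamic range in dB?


Dynamic range = 20 * log10(Vmax / Vnoise).
DR = 20 * log10(1.27 / 0.0083)
DR = 20 * log10(153.01)
DR = 43.69 dB

43.69 dB


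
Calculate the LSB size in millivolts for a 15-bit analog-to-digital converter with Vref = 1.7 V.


The resolution (LSB) of an ADC is Vref / 2^n.
LSB = 1.7 / 2^15
LSB = 1.7 / 32768
LSB = 5.188e-05 V = 0.05187988 mV

0.05187988 mV


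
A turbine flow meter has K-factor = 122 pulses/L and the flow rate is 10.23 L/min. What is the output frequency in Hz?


Frequency = K * Q / 60 (converting L/min to L/s).
f = 122 * 10.23 / 60
f = 1248.06 / 60
f = 20.8 Hz

20.8 Hz


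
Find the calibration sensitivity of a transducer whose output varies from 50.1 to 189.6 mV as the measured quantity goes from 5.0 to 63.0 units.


Sensitivity = (y2 - y1) / (x2 - x1).
S = (189.6 - 50.1) / (63.0 - 5.0)
S = 139.5 / 58.0
S = 2.4052 mV/unit

2.4052 mV/unit


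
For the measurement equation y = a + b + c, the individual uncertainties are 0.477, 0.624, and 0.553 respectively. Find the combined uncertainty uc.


For a sum of independent quantities, uc = sqrt(u1^2 + u2^2 + u3^2).
uc = sqrt(0.477^2 + 0.624^2 + 0.553^2)
uc = sqrt(0.227529 + 0.389376 + 0.305809)
uc = 0.9606

0.9606


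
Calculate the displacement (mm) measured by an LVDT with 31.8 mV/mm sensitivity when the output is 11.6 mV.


Displacement = Vout / sensitivity.
d = 11.6 / 31.8
d = 0.365 mm

0.365 mm


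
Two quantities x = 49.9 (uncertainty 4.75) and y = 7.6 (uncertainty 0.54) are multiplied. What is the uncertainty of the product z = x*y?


For a product z = x*y, the relative uncertainty is:
uz/z = sqrt((ux/x)^2 + (uy/y)^2)
Relative uncertainties: ux/x = 4.75/49.9 = 0.09519
uy/y = 0.54/7.6 = 0.071053
z = 49.9 * 7.6 = 379.2
uz = 379.2 * sqrt(0.09519^2 + 0.071053^2) = 45.048

45.048


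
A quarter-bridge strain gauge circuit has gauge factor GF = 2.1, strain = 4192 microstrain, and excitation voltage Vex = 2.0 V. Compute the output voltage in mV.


Quarter bridge output: Vout = (GF * epsilon * Vex) / 4.
Vout = (2.1 * 4192e-6 * 2.0) / 4
Vout = 0.0176064 / 4 V
Vout = 0.0044016 V = 4.4016 mV

4.4016 mV


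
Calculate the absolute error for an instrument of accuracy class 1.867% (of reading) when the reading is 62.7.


Absolute error = (accuracy% / 100) * reading.
Error = (1.867 / 100) * 62.7
Error = 0.01867 * 62.7
Error = 1.1706

1.1706


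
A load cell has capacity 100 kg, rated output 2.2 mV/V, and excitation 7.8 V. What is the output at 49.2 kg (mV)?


Vout = rated_output * Vex * (load / capacity).
Vout = 2.2 * 7.8 * (49.2 / 100)
Vout = 2.2 * 7.8 * 0.492
Vout = 8.443 mV

8.443 mV


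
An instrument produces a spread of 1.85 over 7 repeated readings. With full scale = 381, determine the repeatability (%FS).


Repeatability = (spread / full scale) * 100%.
R = (1.85 / 381) * 100
R = 0.486 %FS

0.486 %FS


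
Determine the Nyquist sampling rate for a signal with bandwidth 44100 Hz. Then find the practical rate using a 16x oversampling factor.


By Nyquist theorem, fs_min = 2 * fmax.
fs_min = 2 * 44100 = 88200 Hz
Practical rate = 16 * fs_min = 16 * 88200 = 1411200 Hz

fs_min = 88200 Hz, fs_practical = 1411200 Hz


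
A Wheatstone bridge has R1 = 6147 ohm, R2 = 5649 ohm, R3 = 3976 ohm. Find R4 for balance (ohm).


At balance: R1*R4 = R2*R3, so R4 = R2*R3/R1.
R4 = 5649 * 3976 / 6147
R4 = 22460424 / 6147
R4 = 3653.88 ohm

3653.88 ohm


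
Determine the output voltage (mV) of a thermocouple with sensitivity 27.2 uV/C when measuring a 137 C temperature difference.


The thermocouple output V = sensitivity * dT.
V = 27.2 uV/C * 137 C
V = 3726.4 uV
V = 3.726 mV

3.726 mV


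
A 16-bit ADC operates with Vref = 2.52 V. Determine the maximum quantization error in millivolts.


The maximum quantization error is +/- LSB/2.
LSB = Vref / 2^n = 2.52 / 65536 = 3.845e-05 V
Max error = LSB / 2 = 3.845e-05 / 2 = 1.923e-05 V
Max error = 0.0192 mV

0.0192 mV


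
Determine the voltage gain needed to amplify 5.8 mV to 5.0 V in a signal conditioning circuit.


Gain = Vout / Vin (converting to same units).
G = 5.0 V / 5.8 mV
G = 5000.0 mV / 5.8 mV
G = 862.07

862.07


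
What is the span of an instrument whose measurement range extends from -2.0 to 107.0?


Span = upper range - lower range.
Span = 107.0 - (-2.0)
Span = 109.0

109.0


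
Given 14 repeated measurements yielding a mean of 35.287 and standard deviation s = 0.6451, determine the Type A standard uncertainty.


The standard uncertainty for Type A evaluation is u = s / sqrt(n).
u = 0.6451 / sqrt(14)
u = 0.6451 / 3.7417
u = 0.1724

0.1724


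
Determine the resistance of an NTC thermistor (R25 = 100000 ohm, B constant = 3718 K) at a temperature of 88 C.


NTC thermistor equation: Rt = R25 * exp(B * (1/T - 1/T25)).
T in Kelvin: 361.15 K, T25 = 298.15 K
1/T - 1/T25 = 1/361.15 - 1/298.15 = -0.00058508
B * (1/T - 1/T25) = 3718 * -0.00058508 = -2.1753
Rt = 100000 * exp(-2.1753) = 11356.9 ohm

11356.9 ohm


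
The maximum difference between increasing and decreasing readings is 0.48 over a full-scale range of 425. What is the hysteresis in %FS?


Hysteresis = (max difference / full scale) * 100%.
H = (0.48 / 425) * 100
H = 0.113 %FS

0.113 %FS


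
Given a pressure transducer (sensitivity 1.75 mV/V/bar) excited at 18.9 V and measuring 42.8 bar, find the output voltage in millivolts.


Output = sensitivity * Vex * P.
Vout = 1.75 * 18.9 * 42.8
Vout = 33.075 * 42.8
Vout = 1415.61 mV

1415.61 mV


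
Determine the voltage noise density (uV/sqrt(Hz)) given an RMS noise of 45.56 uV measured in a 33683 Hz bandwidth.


Noise spectral density = Vrms / sqrt(BW).
NSD = 45.56 / sqrt(33683)
NSD = 45.56 / 183.5293
NSD = 0.2482 uV/sqrt(Hz)

0.2482 uV/sqrt(Hz)


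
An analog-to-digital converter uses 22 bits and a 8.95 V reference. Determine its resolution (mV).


The resolution (LSB) of an ADC is Vref / 2^n.
LSB = 8.95 / 2^22
LSB = 8.95 / 4194304
LSB = 2.13e-06 V = 0.00213385 mV

0.00213385 mV


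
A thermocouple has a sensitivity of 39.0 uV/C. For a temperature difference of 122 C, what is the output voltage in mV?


The thermocouple output V = sensitivity * dT.
V = 39.0 uV/C * 122 C
V = 4758.0 uV
V = 4.758 mV

4.758 mV


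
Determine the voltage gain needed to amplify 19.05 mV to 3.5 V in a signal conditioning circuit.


Gain = Vout / Vin (converting to same units).
G = 3.5 V / 19.05 mV
G = 3500.0 mV / 19.05 mV
G = 183.73

183.73


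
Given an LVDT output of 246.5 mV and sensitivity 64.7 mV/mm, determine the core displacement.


Displacement = Vout / sensitivity.
d = 246.5 / 64.7
d = 3.81 mm

3.81 mm


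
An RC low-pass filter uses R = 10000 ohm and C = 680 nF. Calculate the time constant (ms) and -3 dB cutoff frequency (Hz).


Time constant: tau = R * C.
tau = 10000 * 6.80e-07 = 0.0068 s
tau = 6.8 ms
Cutoff frequency: fc = 1 / (2*pi*R*C).
fc = 1 / (2*pi*0.0068) = 23.41 Hz

tau = 6.8 ms, fc = 23.41 Hz


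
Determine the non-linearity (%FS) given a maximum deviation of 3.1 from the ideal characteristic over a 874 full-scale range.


Linearity error = (max deviation / full scale) * 100%.
Linearity = (3.1 / 874) * 100
Linearity = 0.355 %FS

0.355 %FS


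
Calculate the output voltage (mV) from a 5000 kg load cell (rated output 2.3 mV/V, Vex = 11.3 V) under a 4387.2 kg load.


Vout = rated_output * Vex * (load / capacity).
Vout = 2.3 * 11.3 * (4387.2 / 5000)
Vout = 2.3 * 11.3 * 0.87744
Vout = 22.805 mV

22.805 mV


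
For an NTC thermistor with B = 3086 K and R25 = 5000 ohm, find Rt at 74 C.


NTC thermistor equation: Rt = R25 * exp(B * (1/T - 1/T25)).
T in Kelvin: 347.15 K, T25 = 298.15 K
1/T - 1/T25 = 1/347.15 - 1/298.15 = -0.00047342
B * (1/T - 1/T25) = 3086 * -0.00047342 = -1.461
Rt = 5000 * exp(-1.461) = 1160.1 ohm

1160.1 ohm


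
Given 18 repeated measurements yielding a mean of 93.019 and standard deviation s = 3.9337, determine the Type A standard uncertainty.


The standard uncertainty for Type A evaluation is u = s / sqrt(n).
u = 3.9337 / sqrt(18)
u = 3.9337 / 4.2426
u = 0.9272

0.9272


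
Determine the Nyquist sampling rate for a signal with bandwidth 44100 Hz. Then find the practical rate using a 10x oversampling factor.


By Nyquist theorem, fs_min = 2 * fmax.
fs_min = 2 * 44100 = 88200 Hz
Practical rate = 10 * fs_min = 10 * 88200 = 882000 Hz

fs_min = 88200 Hz, fs_practical = 882000 Hz


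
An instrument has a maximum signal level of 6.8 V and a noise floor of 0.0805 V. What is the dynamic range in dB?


Dynamic range = 20 * log10(Vmax / Vnoise).
DR = 20 * log10(6.8 / 0.0805)
DR = 20 * log10(84.47)
DR = 38.53 dB

38.53 dB


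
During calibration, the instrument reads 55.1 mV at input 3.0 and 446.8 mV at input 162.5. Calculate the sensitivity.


Sensitivity = (y2 - y1) / (x2 - x1).
S = (446.8 - 55.1) / (162.5 - 3.0)
S = 391.7 / 159.5
S = 2.4558 mV/unit

2.4558 mV/unit


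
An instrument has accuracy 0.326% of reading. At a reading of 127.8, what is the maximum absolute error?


Absolute error = (accuracy% / 100) * reading.
Error = (0.326 / 100) * 127.8
Error = 0.00326 * 127.8
Error = 0.4166

0.4166


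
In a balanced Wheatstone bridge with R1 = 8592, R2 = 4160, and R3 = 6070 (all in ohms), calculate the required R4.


At balance: R1*R4 = R2*R3, so R4 = R2*R3/R1.
R4 = 4160 * 6070 / 8592
R4 = 25251200 / 8592
R4 = 2938.92 ohm

2938.92 ohm


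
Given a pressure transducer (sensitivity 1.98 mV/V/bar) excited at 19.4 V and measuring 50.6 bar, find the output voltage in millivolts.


Output = sensitivity * Vex * P.
Vout = 1.98 * 19.4 * 50.6
Vout = 38.412 * 50.6
Vout = 1943.65 mV

1943.65 mV


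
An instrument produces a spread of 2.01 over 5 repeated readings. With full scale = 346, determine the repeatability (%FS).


Repeatability = (spread / full scale) * 100%.
R = (2.01 / 346) * 100
R = 0.581 %FS

0.581 %FS


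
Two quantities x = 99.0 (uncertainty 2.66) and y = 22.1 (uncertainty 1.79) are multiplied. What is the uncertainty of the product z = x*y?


For a product z = x*y, the relative uncertainty is:
uz/z = sqrt((ux/x)^2 + (uy/y)^2)
Relative uncertainties: ux/x = 2.66/99.0 = 0.026869
uy/y = 1.79/22.1 = 0.080995
z = 99.0 * 22.1 = 2187.9
uz = 2187.9 * sqrt(0.026869^2 + 0.080995^2) = 186.706

186.706


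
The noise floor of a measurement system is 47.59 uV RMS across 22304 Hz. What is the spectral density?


Noise spectral density = Vrms / sqrt(BW).
NSD = 47.59 / sqrt(22304)
NSD = 47.59 / 149.3452
NSD = 0.3187 uV/sqrt(Hz)

0.3187 uV/sqrt(Hz)


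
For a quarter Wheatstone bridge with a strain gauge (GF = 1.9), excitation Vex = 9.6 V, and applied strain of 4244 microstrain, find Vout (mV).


Quarter bridge output: Vout = (GF * epsilon * Vex) / 4.
Vout = (1.9 * 4244e-6 * 9.6) / 4
Vout = 0.07741056 / 4 V
Vout = 0.01935264 V = 19.3526 mV

19.3526 mV


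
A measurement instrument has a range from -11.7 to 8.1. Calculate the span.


Span = upper range - lower range.
Span = 8.1 - (-11.7)
Span = 19.8

19.8


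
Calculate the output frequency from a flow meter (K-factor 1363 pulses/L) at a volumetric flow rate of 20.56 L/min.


Frequency = K * Q / 60 (converting L/min to L/s).
f = 1363 * 20.56 / 60
f = 28023.28 / 60
f = 467.05 Hz

467.05 Hz


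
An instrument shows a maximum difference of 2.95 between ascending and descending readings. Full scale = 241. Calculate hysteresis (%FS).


Hysteresis = (max difference / full scale) * 100%.
H = (2.95 / 241) * 100
H = 1.224 %FS

1.224 %FS


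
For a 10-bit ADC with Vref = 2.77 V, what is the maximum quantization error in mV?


The maximum quantization error is +/- LSB/2.
LSB = Vref / 2^n = 2.77 / 1024 = 0.00270508 V
Max error = LSB / 2 = 0.00270508 / 2 = 0.00135254 V
Max error = 1.3525 mV

1.3525 mV


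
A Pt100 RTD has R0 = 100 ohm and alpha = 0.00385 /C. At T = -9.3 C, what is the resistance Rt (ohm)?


The RTD equation: Rt = R0 * (1 + alpha * T).
Rt = 100 * (1 + 0.00385 * -9.3)
Rt = 100 * (1 + -0.035805)
Rt = 100 * 0.964195
Rt = 96.419 ohm

96.419 ohm


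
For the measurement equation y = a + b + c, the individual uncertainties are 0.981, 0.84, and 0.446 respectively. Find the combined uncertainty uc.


For a sum of independent quantities, uc = sqrt(u1^2 + u2^2 + u3^2).
uc = sqrt(0.981^2 + 0.84^2 + 0.446^2)
uc = sqrt(0.962361 + 0.7056 + 0.198916)
uc = 1.3663

1.3663


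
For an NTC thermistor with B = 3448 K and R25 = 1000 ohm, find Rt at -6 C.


NTC thermistor equation: Rt = R25 * exp(B * (1/T - 1/T25)).
T in Kelvin: 267.15 K, T25 = 298.15 K
1/T - 1/T25 = 1/267.15 - 1/298.15 = 0.0003892
B * (1/T - 1/T25) = 3448 * 0.0003892 = 1.342
Rt = 1000 * exp(1.342) = 3826.5 ohm

3826.5 ohm


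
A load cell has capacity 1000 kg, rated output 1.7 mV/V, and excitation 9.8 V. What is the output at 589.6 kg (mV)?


Vout = rated_output * Vex * (load / capacity).
Vout = 1.7 * 9.8 * (589.6 / 1000)
Vout = 1.7 * 9.8 * 0.5896
Vout = 9.823 mV

9.823 mV


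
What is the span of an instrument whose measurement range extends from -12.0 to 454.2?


Span = upper range - lower range.
Span = 454.2 - (-12.0)
Span = 466.2

466.2


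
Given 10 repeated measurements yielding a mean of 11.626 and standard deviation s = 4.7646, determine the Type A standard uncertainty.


The standard uncertainty for Type A evaluation is u = s / sqrt(n).
u = 4.7646 / sqrt(10)
u = 4.7646 / 3.1623
u = 1.5067

1.5067


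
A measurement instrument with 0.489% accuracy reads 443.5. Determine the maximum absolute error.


Absolute error = (accuracy% / 100) * reading.
Error = (0.489 / 100) * 443.5
Error = 0.00489 * 443.5
Error = 2.1687

2.1687


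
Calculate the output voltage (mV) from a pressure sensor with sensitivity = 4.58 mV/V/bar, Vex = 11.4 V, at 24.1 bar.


Output = sensitivity * Vex * P.
Vout = 4.58 * 11.4 * 24.1
Vout = 52.212 * 24.1
Vout = 1258.31 mV

1258.31 mV


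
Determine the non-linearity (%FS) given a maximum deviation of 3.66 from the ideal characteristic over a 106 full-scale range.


Linearity error = (max deviation / full scale) * 100%.
Linearity = (3.66 / 106) * 100
Linearity = 3.453 %FS

3.453 %FS
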